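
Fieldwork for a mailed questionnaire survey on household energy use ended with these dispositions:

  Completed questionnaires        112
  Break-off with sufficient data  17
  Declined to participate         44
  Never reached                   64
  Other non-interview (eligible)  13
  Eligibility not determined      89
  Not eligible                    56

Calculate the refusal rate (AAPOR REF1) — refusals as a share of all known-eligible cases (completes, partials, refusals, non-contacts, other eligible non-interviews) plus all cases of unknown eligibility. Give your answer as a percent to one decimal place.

13.0%

Numerator: 44
Denominator: 112 + 17 + 44 + 64 + 13 + 89 = 339
REF1 = 44 / 339 = 0.1298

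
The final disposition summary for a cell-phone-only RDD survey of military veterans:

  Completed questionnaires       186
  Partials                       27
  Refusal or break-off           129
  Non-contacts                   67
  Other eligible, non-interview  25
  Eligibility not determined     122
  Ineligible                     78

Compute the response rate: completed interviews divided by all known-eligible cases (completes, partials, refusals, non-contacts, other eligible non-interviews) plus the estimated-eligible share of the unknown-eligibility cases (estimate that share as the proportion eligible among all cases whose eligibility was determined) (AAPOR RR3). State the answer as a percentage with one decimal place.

Numerator → 186
Known eligible → 186 + 27 + 129 + 67 + 25 = 434
e = 434 / (434 + 78) = 434 / 512 = 0.8477
Estimated eligible among unknowns → 0.8477 × 122 = 103.42
Denominator → 434 + 103.42 = 537.42
RR3 = 186 / 537.42 = 0.3461

34.6%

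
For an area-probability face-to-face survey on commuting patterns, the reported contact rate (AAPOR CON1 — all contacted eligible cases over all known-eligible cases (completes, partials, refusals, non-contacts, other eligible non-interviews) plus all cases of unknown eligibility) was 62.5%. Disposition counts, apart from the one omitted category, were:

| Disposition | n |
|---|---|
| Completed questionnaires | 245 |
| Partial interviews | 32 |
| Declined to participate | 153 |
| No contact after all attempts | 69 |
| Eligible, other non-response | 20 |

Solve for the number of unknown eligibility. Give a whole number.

201

Numerator: 245 + 32 + 153 + 20 = 450
CON1 = 450 / D = 0.625
D = 450 / 0.625 = 720.0
Remaining denominator categories sum to 519
unknown eligibility = 720.0 − 519 ≈ 201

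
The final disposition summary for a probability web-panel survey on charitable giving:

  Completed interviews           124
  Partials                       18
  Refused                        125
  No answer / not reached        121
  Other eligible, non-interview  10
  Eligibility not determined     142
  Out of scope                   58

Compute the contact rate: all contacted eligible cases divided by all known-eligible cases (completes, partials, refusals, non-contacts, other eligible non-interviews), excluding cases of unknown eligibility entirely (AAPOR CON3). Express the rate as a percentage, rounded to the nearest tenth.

Numerator: 124 + 18 + 125 + 10 = 277
Denom: 124 + 18 + 125 + 121 + 10 = 398
CON3 = 277 / 398 = 0.6960

69.6%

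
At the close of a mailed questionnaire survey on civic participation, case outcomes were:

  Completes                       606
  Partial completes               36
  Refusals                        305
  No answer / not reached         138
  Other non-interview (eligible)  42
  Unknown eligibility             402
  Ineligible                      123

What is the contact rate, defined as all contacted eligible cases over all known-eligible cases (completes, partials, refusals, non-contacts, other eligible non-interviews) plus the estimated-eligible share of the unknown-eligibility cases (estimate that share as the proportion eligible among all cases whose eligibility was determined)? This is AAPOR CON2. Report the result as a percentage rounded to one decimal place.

66.4%

Top = 606 + 36 + 305 + 42 = 989
Determined eligible = 606 + 36 + 305 + 138 + 42 = 1127
e = 1127 / (1127 + 123) = 1127 / 1250 = 0.9016
e × U = 0.9016 × 402 = 362.44
Denom = 1127 + 362.44 = 1489.44
CON2 = 989 / 1489.44 = 0.6640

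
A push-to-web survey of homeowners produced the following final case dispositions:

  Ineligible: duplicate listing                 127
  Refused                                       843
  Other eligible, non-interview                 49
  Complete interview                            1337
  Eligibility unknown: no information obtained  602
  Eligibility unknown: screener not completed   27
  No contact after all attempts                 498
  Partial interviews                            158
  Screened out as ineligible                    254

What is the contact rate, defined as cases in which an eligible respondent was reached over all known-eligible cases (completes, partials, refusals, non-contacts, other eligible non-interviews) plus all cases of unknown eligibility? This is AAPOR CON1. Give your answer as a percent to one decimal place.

Unknown eligibility = 27 + 602 = 629
Out of scope = 254 + 127 = 381
Numerator → 1337 + 158 + 843 + 49 = 2387
Denominator → 1337 + 158 + 843 + 498 + 49 + 629 = 3514
CON1 = 2387 / 3514 = 0.6793

67.9%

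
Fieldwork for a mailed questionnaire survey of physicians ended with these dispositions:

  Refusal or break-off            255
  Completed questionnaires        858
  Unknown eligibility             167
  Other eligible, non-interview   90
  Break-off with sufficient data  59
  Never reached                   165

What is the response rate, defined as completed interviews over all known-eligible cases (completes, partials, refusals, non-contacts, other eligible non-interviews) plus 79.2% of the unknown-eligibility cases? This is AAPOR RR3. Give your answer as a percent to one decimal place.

Num: 858
Eligible (known): 858 + 59 + 255 + 165 + 90 = 1427
e × U: 0.7920 × 167 = 132.26
Denominator: 1427 + 132.26 = 1559.26
RR3 = 858 / 1559.26 = 0.5503

55.0%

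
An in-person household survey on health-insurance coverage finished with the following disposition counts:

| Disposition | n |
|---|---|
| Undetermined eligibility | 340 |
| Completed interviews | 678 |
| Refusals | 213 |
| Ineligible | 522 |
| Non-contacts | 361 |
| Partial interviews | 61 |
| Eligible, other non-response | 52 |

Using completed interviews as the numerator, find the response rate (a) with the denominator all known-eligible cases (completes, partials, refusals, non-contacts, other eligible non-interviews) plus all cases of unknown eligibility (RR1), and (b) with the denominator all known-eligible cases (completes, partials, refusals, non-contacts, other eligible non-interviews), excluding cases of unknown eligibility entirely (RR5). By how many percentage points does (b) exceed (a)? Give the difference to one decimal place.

Top → 678
Denominator → 678 + 61 + 213 + 361 + 52 + 340 = 1705
RR1 = 678 / 1705 = 0.3977
Denominator → 678 + 61 + 213 + 361 + 52 = 1365
RR5 = 678 / 1365 = 0.4967
Difference = 49.67 − 39.77 = 9.90 percentage points

9.9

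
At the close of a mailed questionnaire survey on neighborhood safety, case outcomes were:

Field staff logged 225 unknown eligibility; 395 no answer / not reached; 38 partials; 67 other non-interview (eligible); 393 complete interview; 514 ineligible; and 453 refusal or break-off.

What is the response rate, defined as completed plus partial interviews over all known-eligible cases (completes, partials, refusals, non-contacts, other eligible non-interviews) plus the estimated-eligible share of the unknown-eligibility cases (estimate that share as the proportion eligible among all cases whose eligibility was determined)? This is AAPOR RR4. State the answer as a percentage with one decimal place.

28.6%

Num → 393 + 38 = 431
Determined eligible → 393 + 38 + 453 + 395 + 67 = 1346
e = 1346 / (1346 + 514) = 1346 / 1860 = 0.7237
Estimated eligible among unknowns → 0.7237 × 225 = 162.83
Base → 1346 + 162.83 = 1508.83
RR4 = 431 / 1508.83 = 0.2857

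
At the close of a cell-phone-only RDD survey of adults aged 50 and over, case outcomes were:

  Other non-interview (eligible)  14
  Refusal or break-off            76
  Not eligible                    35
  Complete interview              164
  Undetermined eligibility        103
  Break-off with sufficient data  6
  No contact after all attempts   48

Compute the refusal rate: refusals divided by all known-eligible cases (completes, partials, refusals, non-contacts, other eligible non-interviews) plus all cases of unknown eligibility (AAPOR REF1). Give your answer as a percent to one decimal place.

Num: 76
Denominator: 164 + 6 + 76 + 48 + 14 + 103 = 411
REF1 = 76 / 411 = 0.1849

18.5%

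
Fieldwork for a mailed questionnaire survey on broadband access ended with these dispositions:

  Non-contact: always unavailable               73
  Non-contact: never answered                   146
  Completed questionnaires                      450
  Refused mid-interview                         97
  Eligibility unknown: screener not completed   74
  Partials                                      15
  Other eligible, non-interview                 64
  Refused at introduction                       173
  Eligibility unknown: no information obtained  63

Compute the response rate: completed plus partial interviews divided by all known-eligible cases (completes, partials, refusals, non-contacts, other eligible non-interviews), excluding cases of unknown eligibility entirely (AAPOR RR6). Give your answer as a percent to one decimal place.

Declined to participate = 173 + 97 = 270
No answer / not reached = 146 + 73 = 219
Unknown if eligible = 74 + 63 = 137
Numerator = 450 + 15 = 465
Denom = 450 + 15 + 270 + 219 + 64 = 1018
RR6 = 465 / 1018 = 0.4568

45.7%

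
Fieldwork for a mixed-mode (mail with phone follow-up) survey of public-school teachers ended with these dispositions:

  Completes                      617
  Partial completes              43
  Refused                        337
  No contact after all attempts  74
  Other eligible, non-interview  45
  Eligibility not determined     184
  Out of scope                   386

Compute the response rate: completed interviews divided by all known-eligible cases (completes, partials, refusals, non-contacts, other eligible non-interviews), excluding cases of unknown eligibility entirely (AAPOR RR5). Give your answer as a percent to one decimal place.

Top → 617
Denom → 617 + 43 + 337 + 74 + 45 = 1116
RR5 = 617 / 1116 = 0.5529

55.3%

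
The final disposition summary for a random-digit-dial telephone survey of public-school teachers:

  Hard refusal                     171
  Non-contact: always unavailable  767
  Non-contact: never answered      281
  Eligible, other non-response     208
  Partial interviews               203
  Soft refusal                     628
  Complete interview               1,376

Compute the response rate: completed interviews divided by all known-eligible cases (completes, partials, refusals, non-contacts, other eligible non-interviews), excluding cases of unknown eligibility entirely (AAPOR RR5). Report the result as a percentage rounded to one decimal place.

37.9%

Refused = 171 + 628 = 799
Never reached = 281 + 767 = 1048
Num → 1376
Denominator → 1376 + 203 + 799 + 1048 + 208 = 3634
RR5 = 1376 / 3634 = 0.3786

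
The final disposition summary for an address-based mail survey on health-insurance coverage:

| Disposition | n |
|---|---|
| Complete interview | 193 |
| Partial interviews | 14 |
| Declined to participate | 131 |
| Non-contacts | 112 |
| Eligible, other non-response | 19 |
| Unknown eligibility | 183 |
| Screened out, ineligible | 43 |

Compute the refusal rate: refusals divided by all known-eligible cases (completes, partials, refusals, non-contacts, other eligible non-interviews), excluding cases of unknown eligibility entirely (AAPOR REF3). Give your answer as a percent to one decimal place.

Num → 131
Denom → 193 + 14 + 131 + 112 + 19 = 469
REF3 = 131 / 469 = 0.2793

27.9%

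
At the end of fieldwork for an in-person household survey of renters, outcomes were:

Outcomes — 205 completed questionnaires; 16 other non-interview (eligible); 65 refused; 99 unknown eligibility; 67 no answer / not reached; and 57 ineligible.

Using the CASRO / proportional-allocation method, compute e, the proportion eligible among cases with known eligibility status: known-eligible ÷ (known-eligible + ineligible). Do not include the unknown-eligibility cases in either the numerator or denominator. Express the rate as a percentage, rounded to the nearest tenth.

Known eligible → 205 + 65 + 67 + 16 = 353
e = 353 / (353 + 57) = 353 / 410 = 0.8610

86.1%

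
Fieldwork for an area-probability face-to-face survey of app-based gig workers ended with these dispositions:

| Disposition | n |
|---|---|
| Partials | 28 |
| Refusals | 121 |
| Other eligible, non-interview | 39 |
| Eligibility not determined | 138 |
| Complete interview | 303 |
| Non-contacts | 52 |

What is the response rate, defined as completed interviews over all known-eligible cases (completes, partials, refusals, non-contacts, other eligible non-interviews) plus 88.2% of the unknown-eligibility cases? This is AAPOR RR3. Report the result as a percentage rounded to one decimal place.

45.6%

Top → 303
Determined eligible → 303 + 28 + 121 + 52 + 39 = 543
e × U → 0.8820 × 138 = 121.72
Denominator → 543 + 121.72 = 664.72
RR3 = 303 / 664.72 = 0.4558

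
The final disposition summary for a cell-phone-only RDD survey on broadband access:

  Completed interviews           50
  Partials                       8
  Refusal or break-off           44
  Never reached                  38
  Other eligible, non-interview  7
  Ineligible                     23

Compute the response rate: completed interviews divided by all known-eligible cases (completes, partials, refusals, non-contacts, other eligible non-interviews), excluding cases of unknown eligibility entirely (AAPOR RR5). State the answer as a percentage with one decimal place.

34.0%

Top = 50
Denominator = 50 + 8 + 44 + 38 + 7 = 147
RR5 = 50 / 147 = 0.3401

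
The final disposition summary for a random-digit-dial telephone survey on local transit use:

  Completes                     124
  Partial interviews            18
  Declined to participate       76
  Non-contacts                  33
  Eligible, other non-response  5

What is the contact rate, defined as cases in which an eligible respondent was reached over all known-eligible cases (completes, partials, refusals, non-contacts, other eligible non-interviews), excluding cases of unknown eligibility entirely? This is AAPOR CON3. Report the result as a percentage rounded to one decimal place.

87.1%

Top: 124 + 18 + 76 + 5 = 223
Denominator: 124 + 18 + 76 + 33 + 5 = 256
CON3 = 223 / 256 = 0.8711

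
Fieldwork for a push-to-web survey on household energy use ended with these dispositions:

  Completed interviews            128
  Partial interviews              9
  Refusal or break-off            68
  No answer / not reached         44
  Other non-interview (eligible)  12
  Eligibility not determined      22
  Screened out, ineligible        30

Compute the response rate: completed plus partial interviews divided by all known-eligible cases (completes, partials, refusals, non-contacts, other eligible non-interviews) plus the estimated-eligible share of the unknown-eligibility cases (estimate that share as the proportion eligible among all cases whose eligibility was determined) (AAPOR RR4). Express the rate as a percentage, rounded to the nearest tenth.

48.8%

Num → 128 + 9 = 137
Determined eligible → 128 + 9 + 68 + 44 + 12 = 261
e = 261 / (261 + 30) = 261 / 291 = 0.8969
e × U → 0.8969 × 22 = 19.73
Denom → 261 + 19.73 = 280.73
RR4 = 137 / 280.73 = 0.4880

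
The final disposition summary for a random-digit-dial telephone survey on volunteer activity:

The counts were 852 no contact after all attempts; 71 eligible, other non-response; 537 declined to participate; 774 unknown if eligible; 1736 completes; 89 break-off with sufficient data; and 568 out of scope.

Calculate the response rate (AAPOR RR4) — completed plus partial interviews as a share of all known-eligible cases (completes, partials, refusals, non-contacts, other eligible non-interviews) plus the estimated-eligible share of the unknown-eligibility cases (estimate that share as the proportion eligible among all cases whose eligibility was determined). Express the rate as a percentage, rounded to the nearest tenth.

Num: 1736 + 89 = 1825
Known eligible: 1736 + 89 + 537 + 852 + 71 = 3285
e = 3285 / (3285 + 568) = 3285 / 3853 = 0.8526
Eligible share of unknowns: 0.8526 × 774 = 659.91
Base: 3285 + 659.91 = 3944.91
RR4 = 1825 / 3944.91 = 0.4626

46.3%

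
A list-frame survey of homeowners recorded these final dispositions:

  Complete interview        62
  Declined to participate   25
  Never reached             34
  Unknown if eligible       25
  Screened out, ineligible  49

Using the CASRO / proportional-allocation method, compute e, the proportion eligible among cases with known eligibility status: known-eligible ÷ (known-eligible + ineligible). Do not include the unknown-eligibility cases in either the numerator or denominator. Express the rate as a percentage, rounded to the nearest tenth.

Known eligible: 62 + 25 + 34 = 121
e = 121 / (121 + 49) = 121 / 170 = 0.7118

71.2%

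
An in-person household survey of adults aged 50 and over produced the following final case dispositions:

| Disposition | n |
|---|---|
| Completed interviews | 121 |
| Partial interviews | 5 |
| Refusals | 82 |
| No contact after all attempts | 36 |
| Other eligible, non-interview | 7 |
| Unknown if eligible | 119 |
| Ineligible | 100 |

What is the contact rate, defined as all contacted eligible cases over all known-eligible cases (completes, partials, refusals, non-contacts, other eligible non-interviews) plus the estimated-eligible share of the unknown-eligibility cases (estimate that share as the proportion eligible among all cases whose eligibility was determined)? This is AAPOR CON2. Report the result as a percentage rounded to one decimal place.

64.0%

Num → 121 + 5 + 82 + 7 = 215
Known eligible → 121 + 5 + 82 + 36 + 7 = 251
e = 251 / (251 + 100) = 251 / 351 = 0.7151
Estimated eligible among unknowns → 0.7151 × 119 = 85.10
Denominator → 251 + 85.10 = 336.10
CON2 = 215 / 336.10 = 0.6397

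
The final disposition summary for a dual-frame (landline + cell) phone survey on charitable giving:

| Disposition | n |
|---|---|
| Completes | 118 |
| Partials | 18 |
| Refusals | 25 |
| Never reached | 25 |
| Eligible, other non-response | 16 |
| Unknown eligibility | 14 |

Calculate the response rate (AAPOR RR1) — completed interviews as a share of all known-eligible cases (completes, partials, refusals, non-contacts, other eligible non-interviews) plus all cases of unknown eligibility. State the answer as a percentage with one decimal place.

Num: 118
Denom: 118 + 18 + 25 + 25 + 16 + 14 = 216
RR1 = 118 / 216 = 0.5463

54.6%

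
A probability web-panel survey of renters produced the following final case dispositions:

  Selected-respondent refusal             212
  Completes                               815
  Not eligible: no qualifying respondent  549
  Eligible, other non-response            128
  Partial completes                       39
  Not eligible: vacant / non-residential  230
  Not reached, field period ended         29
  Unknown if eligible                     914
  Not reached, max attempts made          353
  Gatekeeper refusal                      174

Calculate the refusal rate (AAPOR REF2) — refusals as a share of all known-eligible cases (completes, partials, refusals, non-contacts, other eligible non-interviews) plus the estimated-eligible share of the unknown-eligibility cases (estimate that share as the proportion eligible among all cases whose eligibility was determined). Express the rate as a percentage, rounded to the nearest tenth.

16.2%

Declined to participate = 174 + 212 = 386
No contact after all attempts = 29 + 353 = 382
Out of scope = 549 + 230 = 779
Num: 386
Known eligible: 815 + 39 + 386 + 382 + 128 = 1750
e = 1750 / (1750 + 779) = 1750 / 2529 = 0.6920
Eligible share of unknowns: 0.6920 × 914 = 632.49
Denominator: 1750 + 632.49 = 2382.49
REF2 = 386 / 2382.49 = 0.1620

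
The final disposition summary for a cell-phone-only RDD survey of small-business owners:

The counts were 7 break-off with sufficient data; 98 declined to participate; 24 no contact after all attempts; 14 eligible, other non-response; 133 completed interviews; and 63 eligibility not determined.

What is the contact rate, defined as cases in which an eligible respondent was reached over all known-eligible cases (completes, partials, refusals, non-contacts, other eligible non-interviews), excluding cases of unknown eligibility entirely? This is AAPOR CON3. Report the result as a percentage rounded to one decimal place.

91.3%

Numerator = 133 + 7 + 98 + 14 = 252
Base = 133 + 7 + 98 + 24 + 14 = 276
CON3 = 252 / 276 = 0.9130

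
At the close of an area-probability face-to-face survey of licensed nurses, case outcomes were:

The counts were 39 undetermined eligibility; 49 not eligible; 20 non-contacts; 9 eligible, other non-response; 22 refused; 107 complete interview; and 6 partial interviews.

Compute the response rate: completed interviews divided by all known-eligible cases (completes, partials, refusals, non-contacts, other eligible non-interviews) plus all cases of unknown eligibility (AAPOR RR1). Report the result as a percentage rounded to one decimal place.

52.7%

Num = 107
Base = 107 + 6 + 22 + 20 + 9 + 39 = 203
RR1 = 107 / 203 = 0.5271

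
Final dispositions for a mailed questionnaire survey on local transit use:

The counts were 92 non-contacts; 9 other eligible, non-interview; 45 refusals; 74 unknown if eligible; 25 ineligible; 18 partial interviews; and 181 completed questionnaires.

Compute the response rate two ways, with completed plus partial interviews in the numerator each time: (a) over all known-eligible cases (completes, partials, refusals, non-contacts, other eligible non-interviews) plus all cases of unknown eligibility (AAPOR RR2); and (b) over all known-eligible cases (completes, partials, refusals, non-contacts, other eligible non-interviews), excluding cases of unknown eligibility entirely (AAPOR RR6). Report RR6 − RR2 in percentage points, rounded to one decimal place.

10.2

Top: 181 + 18 = 199
Denominator: 181 + 18 + 45 + 92 + 9 + 74 = 419
RR2 = 199 / 419 = 0.4749
Denominator: 181 + 18 + 45 + 92 + 9 = 345
RR6 = 199 / 345 = 0.5768
Difference = 57.68 − 47.49 = 10.19 percentage points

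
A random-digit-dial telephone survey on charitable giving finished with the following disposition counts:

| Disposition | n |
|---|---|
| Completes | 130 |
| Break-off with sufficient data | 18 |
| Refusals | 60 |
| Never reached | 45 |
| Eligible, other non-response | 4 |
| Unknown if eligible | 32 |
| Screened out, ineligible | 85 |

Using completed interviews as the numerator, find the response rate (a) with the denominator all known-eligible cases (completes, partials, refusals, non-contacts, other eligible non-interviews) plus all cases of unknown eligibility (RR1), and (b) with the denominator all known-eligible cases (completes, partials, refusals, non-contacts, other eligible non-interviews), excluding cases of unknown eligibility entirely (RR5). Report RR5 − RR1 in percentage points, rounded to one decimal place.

5.6

Top → 130
Base → 130 + 18 + 60 + 45 + 4 + 32 = 289
RR1 = 130 / 289 = 0.4498
Base → 130 + 18 + 60 + 45 + 4 = 257
RR5 = 130 / 257 = 0.5058
Difference = 50.58 − 44.98 = 5.60 percentage points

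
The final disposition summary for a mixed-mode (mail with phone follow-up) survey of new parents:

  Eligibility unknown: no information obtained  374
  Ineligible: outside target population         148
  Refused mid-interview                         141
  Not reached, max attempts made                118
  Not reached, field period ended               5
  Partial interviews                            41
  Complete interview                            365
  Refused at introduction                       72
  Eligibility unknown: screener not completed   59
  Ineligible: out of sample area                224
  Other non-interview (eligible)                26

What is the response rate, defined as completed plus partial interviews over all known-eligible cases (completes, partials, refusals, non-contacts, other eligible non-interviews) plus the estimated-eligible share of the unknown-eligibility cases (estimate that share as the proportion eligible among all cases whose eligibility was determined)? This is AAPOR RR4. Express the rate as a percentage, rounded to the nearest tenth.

Refusals = 72 + 141 = 213
No answer / not reached = 5 + 118 = 123
Undetermined eligibility = 59 + 374 = 433
Out of scope = 148 + 224 = 372
Numerator: 365 + 41 = 406
Eligible (known): 365 + 41 + 213 + 123 + 26 = 768
e = 768 / (768 + 372) = 768 / 1140 = 0.6737
Estimated eligible among unknowns: 0.6737 × 433 = 291.71
Base: 768 + 291.71 = 1059.71
RR4 = 406 / 1059.71 = 0.3831

38.3%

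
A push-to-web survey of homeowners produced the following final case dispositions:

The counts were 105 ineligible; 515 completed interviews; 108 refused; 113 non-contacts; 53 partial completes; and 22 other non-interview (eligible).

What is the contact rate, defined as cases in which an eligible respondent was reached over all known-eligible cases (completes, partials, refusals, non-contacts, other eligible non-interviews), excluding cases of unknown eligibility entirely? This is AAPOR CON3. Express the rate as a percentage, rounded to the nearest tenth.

86.1%

Numerator: 515 + 53 + 108 + 22 = 698
Denom: 515 + 53 + 108 + 113 + 22 = 811
CON3 = 698 / 811 = 0.8607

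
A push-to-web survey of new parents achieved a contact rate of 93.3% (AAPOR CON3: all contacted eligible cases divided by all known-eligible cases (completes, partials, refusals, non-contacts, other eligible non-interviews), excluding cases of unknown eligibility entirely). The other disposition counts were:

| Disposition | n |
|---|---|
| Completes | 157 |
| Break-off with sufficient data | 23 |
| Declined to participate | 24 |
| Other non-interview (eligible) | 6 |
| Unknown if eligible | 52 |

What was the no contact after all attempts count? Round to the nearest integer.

15

Num = 157 + 23 + 24 + 6 = 210
CON3 = 210 / D = 0.933
D = 210 / 0.933 = 225.1
Rest of base = 210
no contact after all attempts = 225.1 − 210 ≈ 15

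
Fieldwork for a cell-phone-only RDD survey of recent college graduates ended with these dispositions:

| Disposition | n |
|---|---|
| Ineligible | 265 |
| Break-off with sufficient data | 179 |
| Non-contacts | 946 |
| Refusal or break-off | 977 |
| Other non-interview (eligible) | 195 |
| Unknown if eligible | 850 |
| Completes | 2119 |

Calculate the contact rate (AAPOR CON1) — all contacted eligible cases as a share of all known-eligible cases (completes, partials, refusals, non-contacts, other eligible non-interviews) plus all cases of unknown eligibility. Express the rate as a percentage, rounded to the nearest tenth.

65.9%

Top → 2119 + 179 + 977 + 195 = 3470
Denominator → 2119 + 179 + 977 + 946 + 195 + 850 = 5266
CON1 = 3470 / 5266 = 0.6589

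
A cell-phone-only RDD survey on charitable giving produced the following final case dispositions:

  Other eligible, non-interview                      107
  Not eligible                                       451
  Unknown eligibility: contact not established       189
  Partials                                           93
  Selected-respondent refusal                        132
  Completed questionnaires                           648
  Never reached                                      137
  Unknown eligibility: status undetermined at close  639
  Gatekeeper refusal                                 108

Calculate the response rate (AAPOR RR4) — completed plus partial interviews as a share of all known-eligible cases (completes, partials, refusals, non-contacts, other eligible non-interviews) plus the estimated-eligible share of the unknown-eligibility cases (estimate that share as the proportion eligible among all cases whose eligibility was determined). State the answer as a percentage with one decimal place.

40.5%

Refusal or break-off = 108 + 132 = 240
Unknown if eligible = 189 + 639 = 828
Num → 648 + 93 = 741
Determined eligible → 648 + 93 + 240 + 137 + 107 = 1225
e = 1225 / (1225 + 451) = 1225 / 1676 = 0.7309
Eligible share of unknowns → 0.7309 × 828 = 605.19
Denominator → 1225 + 605.19 = 1830.19
RR4 = 741 / 1830.19 = 0.4049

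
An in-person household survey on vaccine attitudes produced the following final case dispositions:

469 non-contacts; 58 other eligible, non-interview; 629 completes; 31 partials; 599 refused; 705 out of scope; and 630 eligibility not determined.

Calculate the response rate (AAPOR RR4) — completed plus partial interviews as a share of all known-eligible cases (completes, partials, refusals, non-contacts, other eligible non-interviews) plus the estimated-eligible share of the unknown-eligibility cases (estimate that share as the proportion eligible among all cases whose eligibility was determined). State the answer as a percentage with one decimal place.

Numerator → 629 + 31 = 660
Eligible (known) → 629 + 31 + 599 + 469 + 58 = 1786
e = 1786 / (1786 + 705) = 1786 / 2491 = 0.7170
Estimated eligible among unknowns → 0.7170 × 630 = 451.71
Denom → 1786 + 451.71 = 2237.71
RR4 = 660 / 2237.71 = 0.2949

29.5%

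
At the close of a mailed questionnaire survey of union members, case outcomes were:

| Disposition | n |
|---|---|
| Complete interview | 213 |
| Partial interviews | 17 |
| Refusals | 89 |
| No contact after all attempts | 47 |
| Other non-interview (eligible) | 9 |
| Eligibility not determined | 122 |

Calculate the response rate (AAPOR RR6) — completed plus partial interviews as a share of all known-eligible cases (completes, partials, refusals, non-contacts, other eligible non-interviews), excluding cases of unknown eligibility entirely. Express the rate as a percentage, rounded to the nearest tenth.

61.3%

Num → 213 + 17 = 230
Denominator → 213 + 17 + 89 + 47 + 9 = 375
RR6 = 230 / 375 = 0.6133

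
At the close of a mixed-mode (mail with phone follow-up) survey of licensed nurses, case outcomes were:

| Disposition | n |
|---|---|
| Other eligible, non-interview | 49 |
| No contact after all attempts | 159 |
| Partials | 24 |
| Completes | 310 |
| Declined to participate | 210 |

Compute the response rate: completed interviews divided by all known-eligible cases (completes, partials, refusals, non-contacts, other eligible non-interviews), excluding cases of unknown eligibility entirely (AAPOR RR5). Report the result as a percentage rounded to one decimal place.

41.2%

Num: 310
Base: 310 + 24 + 210 + 159 + 49 = 752
RR5 = 310 / 752 = 0.4122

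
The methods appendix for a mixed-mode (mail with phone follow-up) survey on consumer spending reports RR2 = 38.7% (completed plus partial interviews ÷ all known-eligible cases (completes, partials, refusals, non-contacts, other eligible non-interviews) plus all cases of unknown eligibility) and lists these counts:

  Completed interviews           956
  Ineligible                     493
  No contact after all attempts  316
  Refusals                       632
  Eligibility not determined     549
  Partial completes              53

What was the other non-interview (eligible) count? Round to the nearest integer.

101

Top = 956 + 53 = 1009
RR2 = 1009 / D = 0.387
D = 1009 / 0.387 = 2607.2
Remaining denominator categories sum to 2506
other non-interview (eligible) = 2607.2 − 2506 ≈ 101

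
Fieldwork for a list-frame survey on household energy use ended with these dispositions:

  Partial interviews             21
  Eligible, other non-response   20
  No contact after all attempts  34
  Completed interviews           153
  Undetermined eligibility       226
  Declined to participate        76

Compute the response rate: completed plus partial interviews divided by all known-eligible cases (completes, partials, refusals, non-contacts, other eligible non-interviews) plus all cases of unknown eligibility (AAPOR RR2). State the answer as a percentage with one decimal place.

Numerator = 153 + 21 = 174
Denominator = 153 + 21 + 76 + 34 + 20 + 226 = 530
RR2 = 174 / 530 = 0.3283

32.8%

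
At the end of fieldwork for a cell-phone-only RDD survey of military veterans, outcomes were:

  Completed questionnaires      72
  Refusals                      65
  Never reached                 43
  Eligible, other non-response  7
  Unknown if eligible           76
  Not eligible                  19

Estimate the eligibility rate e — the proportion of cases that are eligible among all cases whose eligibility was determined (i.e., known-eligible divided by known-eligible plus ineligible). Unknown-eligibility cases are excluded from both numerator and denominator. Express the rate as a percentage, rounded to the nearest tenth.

Eligible (known) → 72 + 65 + 43 + 7 = 187
e = 187 / (187 + 19) = 187 / 206 = 0.9078

90.8%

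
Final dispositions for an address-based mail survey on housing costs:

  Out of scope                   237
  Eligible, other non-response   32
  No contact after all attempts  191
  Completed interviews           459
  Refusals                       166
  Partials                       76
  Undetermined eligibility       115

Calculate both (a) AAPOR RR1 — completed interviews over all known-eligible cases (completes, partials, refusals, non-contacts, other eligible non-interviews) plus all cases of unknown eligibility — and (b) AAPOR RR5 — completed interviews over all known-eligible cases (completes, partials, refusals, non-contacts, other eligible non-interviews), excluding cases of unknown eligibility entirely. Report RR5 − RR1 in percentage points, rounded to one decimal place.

Numerator = 459
Denominator = 459 + 76 + 166 + 191 + 32 + 115 = 1039
RR1 = 459 / 1039 = 0.4418
Denominator = 459 + 76 + 166 + 191 + 32 = 924
RR5 = 459 / 924 = 0.4968
Difference = 49.68 − 44.18 = 5.50 percentage points

5.5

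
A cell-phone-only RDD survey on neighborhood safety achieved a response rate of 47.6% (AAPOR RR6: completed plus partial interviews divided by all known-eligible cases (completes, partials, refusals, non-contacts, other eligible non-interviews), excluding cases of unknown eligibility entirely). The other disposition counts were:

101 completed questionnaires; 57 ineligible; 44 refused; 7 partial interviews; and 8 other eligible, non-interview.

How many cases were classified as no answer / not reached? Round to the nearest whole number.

67

Top = 101 + 7 = 108
RR6 = 108 / D = 0.476
D = 108 / 0.476 = 226.9
Other denominator terms total 160
no answer / not reached = 226.9 − 160 ≈ 67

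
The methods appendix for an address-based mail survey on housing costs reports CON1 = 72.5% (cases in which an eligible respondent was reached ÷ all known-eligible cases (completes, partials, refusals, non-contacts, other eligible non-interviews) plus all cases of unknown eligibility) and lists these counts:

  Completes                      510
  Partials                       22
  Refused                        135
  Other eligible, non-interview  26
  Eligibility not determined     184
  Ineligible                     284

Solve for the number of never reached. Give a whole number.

Numerator = 510 + 22 + 135 + 26 = 693
CON1 = 693 / D = 0.725
D = 693 / 0.725 = 955.9
Rest of base = 877
never reached = 955.9 − 877 ≈ 79

79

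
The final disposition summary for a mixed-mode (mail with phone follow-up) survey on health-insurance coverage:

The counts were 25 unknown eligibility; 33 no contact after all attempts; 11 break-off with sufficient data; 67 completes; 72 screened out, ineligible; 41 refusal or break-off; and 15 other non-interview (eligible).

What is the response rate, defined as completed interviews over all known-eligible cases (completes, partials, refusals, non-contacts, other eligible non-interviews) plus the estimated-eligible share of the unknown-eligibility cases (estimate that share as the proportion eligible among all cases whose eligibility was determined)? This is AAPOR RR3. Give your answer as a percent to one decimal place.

36.3%

Top: 67
Determined eligible: 67 + 11 + 41 + 33 + 15 = 167
e = 167 / (167 + 72) = 167 / 239 = 0.6987
e × U: 0.6987 × 25 = 17.47
Base: 167 + 17.47 = 184.47
RR3 = 67 / 184.47 = 0.3632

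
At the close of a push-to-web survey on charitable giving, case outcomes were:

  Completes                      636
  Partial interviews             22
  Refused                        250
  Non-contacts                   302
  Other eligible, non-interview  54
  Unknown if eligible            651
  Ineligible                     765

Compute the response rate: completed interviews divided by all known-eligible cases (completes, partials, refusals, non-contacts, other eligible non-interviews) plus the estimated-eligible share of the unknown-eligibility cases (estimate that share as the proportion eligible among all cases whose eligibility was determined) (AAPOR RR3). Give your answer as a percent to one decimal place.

38.1%

Num: 636
Known eligible: 636 + 22 + 250 + 302 + 54 = 1264
e = 1264 / (1264 + 765) = 1264 / 2029 = 0.6230
e × U: 0.6230 × 651 = 405.57
Denominator: 1264 + 405.57 = 1669.57
RR3 = 636 / 1669.57 = 0.3809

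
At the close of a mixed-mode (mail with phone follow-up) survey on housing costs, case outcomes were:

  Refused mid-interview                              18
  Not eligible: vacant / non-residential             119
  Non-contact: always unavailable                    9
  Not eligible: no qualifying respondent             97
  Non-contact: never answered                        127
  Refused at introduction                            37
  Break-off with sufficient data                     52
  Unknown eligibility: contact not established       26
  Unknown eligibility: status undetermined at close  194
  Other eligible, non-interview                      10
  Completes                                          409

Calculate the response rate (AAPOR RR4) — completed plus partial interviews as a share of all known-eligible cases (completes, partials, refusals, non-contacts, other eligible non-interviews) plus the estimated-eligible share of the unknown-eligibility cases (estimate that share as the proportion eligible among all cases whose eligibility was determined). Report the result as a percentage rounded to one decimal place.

Declined to participate = 37 + 18 = 55
No answer / not reached = 127 + 9 = 136
Eligibility not determined = 26 + 194 = 220
Ineligible = 97 + 119 = 216
Num: 409 + 52 = 461
Determined eligible: 409 + 52 + 55 + 136 + 10 = 662
e = 662 / (662 + 216) = 662 / 878 = 0.7540
e × U: 0.7540 × 220 = 165.88
Denom: 662 + 165.88 = 827.88
RR4 = 461 / 827.88 = 0.5568

55.7%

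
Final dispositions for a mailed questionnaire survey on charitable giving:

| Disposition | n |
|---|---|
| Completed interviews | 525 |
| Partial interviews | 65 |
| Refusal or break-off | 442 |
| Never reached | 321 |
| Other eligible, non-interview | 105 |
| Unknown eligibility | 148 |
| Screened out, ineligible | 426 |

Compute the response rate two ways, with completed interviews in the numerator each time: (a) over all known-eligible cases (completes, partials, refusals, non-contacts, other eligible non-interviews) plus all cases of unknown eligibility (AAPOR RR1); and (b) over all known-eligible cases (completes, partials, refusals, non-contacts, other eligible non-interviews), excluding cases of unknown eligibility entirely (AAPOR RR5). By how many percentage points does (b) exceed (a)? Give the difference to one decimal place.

3.3

Top: 525
Base: 525 + 65 + 442 + 321 + 105 + 148 = 1606
RR1 = 525 / 1606 = 0.3269
Base: 525 + 65 + 442 + 321 + 105 = 1458
RR5 = 525 / 1458 = 0.3601
Difference = 36.01 − 32.69 = 3.32 percentage points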